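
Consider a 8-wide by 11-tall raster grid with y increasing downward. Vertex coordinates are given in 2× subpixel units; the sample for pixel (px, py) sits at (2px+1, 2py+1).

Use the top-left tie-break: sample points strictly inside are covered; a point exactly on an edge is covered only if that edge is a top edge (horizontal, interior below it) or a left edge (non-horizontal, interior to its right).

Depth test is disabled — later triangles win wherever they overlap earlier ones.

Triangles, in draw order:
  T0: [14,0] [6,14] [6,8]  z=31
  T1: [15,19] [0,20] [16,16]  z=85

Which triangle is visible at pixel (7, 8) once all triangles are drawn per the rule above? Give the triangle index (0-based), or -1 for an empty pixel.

T0:
  2·area = 48
  edge (14, 0)→(6, 14): d=(-8,14) right/bottom  bias=-1
  edge (6, 14)→(6, 8): d=(0,-6) top-left  bias=+0
  edge (6, 8)→(14, 0): d=(8,-8) top-left  bias=+0
    (6,0)@(13, 1): e=[6,42,0] → █  [on edge]
    (7,0)@(15, 1): e=[-22,54,16] → ·
    (5,1)@(11, 3): e=[18,30,0] → █  [on edge]
    (6,1)@(13, 3): e=[-10,42,16] → ·
    (4,2)@(9, 5): e=[30,18,0] → █  [on edge]
    (6,2)@(13, 5): e=[-26,42,32] → ·
    (3,3)@(7, 7): e=[42,6,0] → █  [on edge]
    (5,3)@(11, 7): e=[-14,30,32] → ·
    (2,4)@(5, 9): e=[54,-6,0] → ·  [on edge]
    (3,4)@(7, 9): e=[26,6,16] → █
    (4,4)@(9, 9): e=[-2,18,32] → ·
    (1,5)@(3, 11): e=[66,-18,0] → ·  [on edge]
    (0,6)@(1, 13): e=[78,-30,0] → ·  [on edge]
  covered (8 px):
    · · · · · · █ ·
    · · · · · █ · ·
    · · · · █ █ · ·
    · · · █ █ · · ·
    · · · █ · · · ·
    · · · █ · · · ·
    · · · · · · · ·
    · · · · · · · ·
    · · · · · · · ·
    · · · · · · · ·
    · · · · · · · ·
T1:
  2·area = 44
  edge (15, 19)→(0, 20): d=(-15,1) right/bottom  bias=-1
  edge (0, 20)→(16, 16): d=(16,-4) top-left  bias=+0
  edge (16, 16)→(15, 19): d=(-1,3) right/bottom  bias=-1
    (6,8)@(13, 17): e=[32,4,8] → █
    (7,8)@(15, 17): e=[30,12,2] → █
    (2,9)@(5, 19): e=[10,4,30] → █
    (3,9)@(7, 19): e=[8,12,24] → █
    (4,9)@(9, 19): e=[6,20,18] → █
    (5,9)@(11, 19): e=[4,28,12] → █
    (7,9)@(15, 19): e=[0,44,0] → ·  [on edge]
    (2,10)@(5, 21): e=[-20,36,28] → ·
    (3,10)@(7, 21): e=[-22,44,22] → ·
    (4,10)@(9, 21): e=[-24,52,16] → ·
    (5,10)@(11, 21): e=[-26,60,10] → ·
    (6,10)@(13, 21): e=[-28,68,4] → ·
  covered (7 px):
    · · · · · · · ·
    · · · · · · · ·
    · · · · · · · ·
    · · · · · · · ·
    · · · · · · · ·
    · · · · · · · ·
    · · · · · · · ·
    · · · · · · · ·
    · · · · · · █ █
    · · █ █ █ █ █ ·
    · · · · · · · ·

Z-buffer (winner per pixel, '.' = empty):
  . . . . . . 0 .
  . . . . . 0 . .
  . . . . 0 0 . .
  . . . 0 0 . . .
  . . . 0 . . . .
  . . . 0 . . . .
  . . . . . . . .
  . . . . . . . .
  . . . . . . 1 1
  . . 1 1 1 1 1 .
  . . . . . . . .

Result: 1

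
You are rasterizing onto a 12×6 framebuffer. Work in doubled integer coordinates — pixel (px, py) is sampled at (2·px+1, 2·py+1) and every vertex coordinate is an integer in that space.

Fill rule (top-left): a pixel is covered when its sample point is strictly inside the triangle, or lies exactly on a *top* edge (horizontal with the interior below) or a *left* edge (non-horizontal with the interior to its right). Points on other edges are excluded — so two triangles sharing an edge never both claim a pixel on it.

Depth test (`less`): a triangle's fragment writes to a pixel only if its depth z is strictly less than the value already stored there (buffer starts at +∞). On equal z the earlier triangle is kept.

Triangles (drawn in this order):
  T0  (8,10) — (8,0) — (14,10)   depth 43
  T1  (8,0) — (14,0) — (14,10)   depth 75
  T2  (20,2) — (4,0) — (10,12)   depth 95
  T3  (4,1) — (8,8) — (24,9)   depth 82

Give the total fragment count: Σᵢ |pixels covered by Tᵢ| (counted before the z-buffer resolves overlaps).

T0:
  2·area = 60
  edge (8, 10)→(8, 0): d=(0,-10) top-left  bias=+0
  edge (8, 0)→(14, 10): d=(6,10) right/bottom  bias=-1
  edge (14, 10)→(8, 10): d=(-6,0) right/bottom  bias=-1
    (4,1)@(9, 3): e=[10,8,42] → #
    (5,1)@(11, 3): e=[30,-12,42] → ·
    (4,2)@(9, 5): e=[10,20,30] → #
    (5,2)@(11, 5): e=[30,0,30] → ·  [on edge]
    (4,3)@(9, 7): e=[10,32,18] → #
    (5,3)@(11, 7): e=[30,12,18] → #
    (6,3)@(13, 7): e=[50,-8,18] → ·
    (4,4)@(9, 9): e=[10,44,6] → #
    (6,4)@(13, 9): e=[50,4,6] → #
    (7,4)@(15, 9): e=[70,-16,6] → ·
    (4,5)@(9, 11): e=[10,56,-6] → ·
    (5,5)@(11, 11): e=[30,36,-6] → ·
  covered (7 px):
    · · · · · · · · · · · ·
    · · · · # · · · · · · ·
    · · · · # · · · · · · ·
    · · · · # # · · · · · ·
    · · · · # # # · · · · ·
    · · · · · · · · · · · ·
T1:
  2·area = 60
  edge (8, 0)→(14, 0): d=(6,0) top-left  bias=+0
  edge (14, 0)→(14, 10): d=(0,10) right/bottom  bias=-1
  edge (14, 10)→(8, 0): d=(-6,-10) top-left  bias=+0
    (4,0)@(9, 1): e=[6,50,4] → #
    (5,0)@(11, 1): e=[6,30,24] → #
    (6,0)@(13, 1): e=[6,10,44] → #
    (7,0)@(15, 1): e=[6,-10,64] → ·
    (4,1)@(9, 3): e=[18,50,-8] → ·
    (5,1)@(11, 3): e=[18,30,12] → #
    (7,1)@(15, 3): e=[18,-10,52] → ·
    (5,2)@(11, 5): e=[30,30,0] → #  [on edge]
    (7,2)@(15, 5): e=[30,-10,40] → ·
    (5,3)@(11, 7): e=[42,30,-12] → ·
    (6,3)@(13, 7): e=[42,10,8] → #
    (7,3)@(15, 7): e=[42,-10,28] → ·
  covered (8 px):
    · · · · # # # · · · · ·
    · · · · · # # · · · · ·
    · · · · · # # · · · · ·
    · · · · · · # · · · · ·
    · · · · · · · · · · · ·
    · · · · · · · · · · · ·
T2:
  2·area = 180  (B↔C swapped to make it positive)
  edge (20, 2)→(10, 12): d=(-10,10) right/bottom  bias=-1
  edge (10, 12)→(4, 0): d=(-6,-12) top-left  bias=+0
  edge (4, 0)→(20, 2): d=(16,2) right/bottom  bias=-1
    (2,0)@(5, 1): e=[160,6,14] → #
    (3,0)@(7, 1): e=[140,30,10] → #
    (4,0)@(9, 1): e=[120,54,6] → #
    (5,0)@(11, 1): e=[100,78,2] → #
    (6,0)@(13, 1): e=[80,102,-2] → ·
    (10,0)@(21, 1): e=[0,198,-18] → ·  [on edge]
    (2,1)@(5, 3): e=[140,-6,46] → ·
    (3,1)@(7, 3): e=[120,18,42] → #
    (6,1)@(13, 3): e=[60,90,30] → #
    (7,1)@(15, 3): e=[40,114,26] → #
    (8,1)@(17, 3): e=[20,138,22] → #
    (9,1)@(19, 3): e=[0,162,18] → ·  [on edge]
    (8,2)@(17, 5): e=[0,126,54] → ·  [on edge]
    (7,3)@(15, 7): e=[0,90,90] → ·  [on edge]
    (6,4)@(13, 9): e=[0,54,126] → ·  [on edge]
    (5,5)@(11, 11): e=[0,18,162] → ·  [on edge]
  covered (20 px):
    · · # # # # · · · · · ·
    · · · # # # # # # · · ·
    · · · # # # # # · · · ·
    · · · · # # # · · · · ·
    · · · · # # · · · · · ·
    · · · · · · · · · · · ·
T3:
  2·area = 108  (B↔C swapped to make it positive)
  edge (4, 1)→(24, 9): d=(20,8) right/bottom  bias=-1
  edge (24, 9)→(8, 8): d=(-16,-1) top-left  bias=+0
  edge (8, 8)→(4, 1): d=(-4,-7) top-left  bias=+0
    (3,1)@(7, 3): e=[16,79,13] → #
    (4,1)@(9, 3): e=[0,81,27] → ·  [on edge]
    (3,2)@(7, 5): e=[56,47,5] → #
    (4,2)@(9, 5): e=[40,49,19] → #
    (5,2)@(11, 5): e=[24,51,33] → #
    (6,2)@(13, 5): e=[8,53,47] → #
    (7,2)@(15, 5): e=[-8,55,61] → ·
    (3,3)@(7, 7): e=[96,15,-3] → ·
    (4,3)@(9, 7): e=[80,17,11] → #
    (7,3)@(15, 7): e=[32,23,53] → #
    (8,3)@(17, 7): e=[16,25,67] → #
    (9,3)@(19, 7): e=[0,27,81] → ·  [on edge]
  covered (10 px):
    · · · · · · · · · · · ·
    · · · # · · · · · · · ·
    · · · # # # # · · · · ·
    · · · · # # # # # · · ·
    · · · · · · · · · · · ·
    · · · · · · · · · · · ·

Result: 45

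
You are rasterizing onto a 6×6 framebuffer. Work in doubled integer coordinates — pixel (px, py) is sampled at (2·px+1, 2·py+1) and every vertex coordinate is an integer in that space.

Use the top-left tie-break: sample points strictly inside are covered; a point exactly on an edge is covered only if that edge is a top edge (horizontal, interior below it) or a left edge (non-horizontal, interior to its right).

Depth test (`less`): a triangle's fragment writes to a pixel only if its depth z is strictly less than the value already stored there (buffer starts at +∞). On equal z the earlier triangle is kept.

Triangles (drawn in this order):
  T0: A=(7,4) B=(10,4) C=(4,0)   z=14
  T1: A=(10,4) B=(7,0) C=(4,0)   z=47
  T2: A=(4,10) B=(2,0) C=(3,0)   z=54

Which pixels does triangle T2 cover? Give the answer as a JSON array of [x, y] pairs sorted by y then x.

T0:
  2·area = 12  (B↔C swapped to make it positive)
  edge (7, 4)→(4, 0): d=(-3,-4) top-left  bias=+0
  edge (4, 0)→(10, 4): d=(6,4) right/bottom  bias=-1
  edge (10, 4)→(7, 4): d=(-3,0) right/bottom  bias=-1
    (2,0)@(5, 1): e=[1,2,9] → #
    (3,0)@(7, 1): e=[9,-6,9] → ·
    (2,1)@(5, 3): e=[-5,14,3] → ·
    (3,1)@(7, 3): e=[3,6,3] → #
    (4,1)@(9, 3): e=[11,-2,3] → ·
    (3,2)@(7, 5): e=[-3,18,-3] → ·
  covered (2 px):
    · · # · · ·
    · · · # · ·
    · · · · · ·
    · · · · · ·
    · · · · · ·
    · · · · · ·
T1:
  2·area = 12  (B↔C swapped to make it positive)
  edge (10, 4)→(4, 0): d=(-6,-4) top-left  bias=+0
  edge (4, 0)→(7, 0): d=(3,0) top-left  bias=+0
  edge (7, 0)→(10, 4): d=(3,4) right/bottom  bias=-1
    (3,0)@(7, 1): e=[6,3,3] → #
    (4,0)@(9, 1): e=[14,3,-5] → ·
    (3,1)@(7, 3): e=[-6,9,9] → ·
    (4,1)@(9, 3): e=[2,9,1] → #
    (5,1)@(11, 3): e=[10,9,-7] → ·
    (4,2)@(9, 5): e=[-10,15,7] → ·
  covered (2 px):
    · · · # · ·
    · · · · # ·
    · · · · · ·
    · · · · · ·
    · · · · · ·
    · · · · · ·
T2:
  2·area = 10
  edge (4, 10)→(2, 0): d=(-2,-10) top-left  bias=+0
  edge (2, 0)→(3, 0): d=(1,0) top-left  bias=+0
  edge (3, 0)→(4, 10): d=(1,10) right/bottom  bias=-1
    (1,0)@(3, 1): e=[8,1,1] → #
    (2,0)@(5, 1): e=[28,1,-19] → ·
    (1,1)@(3, 3): e=[4,3,3] → #
    (2,1)@(5, 3): e=[24,3,-17] → ·
    (1,2)@(3, 5): e=[0,5,5] → #  [on edge]
    (2,2)@(5, 5): e=[20,5,-15] → ·
    (1,3)@(3, 7): e=[-4,7,7] → ·
  covered (3 px):
    · # · · · ·
    · # · · · ·
    · # · · · ·
    · · · · · ·
    · · · · · ·
    · · · · · ·

Answer: [[1,0],[1,1],[1,2]]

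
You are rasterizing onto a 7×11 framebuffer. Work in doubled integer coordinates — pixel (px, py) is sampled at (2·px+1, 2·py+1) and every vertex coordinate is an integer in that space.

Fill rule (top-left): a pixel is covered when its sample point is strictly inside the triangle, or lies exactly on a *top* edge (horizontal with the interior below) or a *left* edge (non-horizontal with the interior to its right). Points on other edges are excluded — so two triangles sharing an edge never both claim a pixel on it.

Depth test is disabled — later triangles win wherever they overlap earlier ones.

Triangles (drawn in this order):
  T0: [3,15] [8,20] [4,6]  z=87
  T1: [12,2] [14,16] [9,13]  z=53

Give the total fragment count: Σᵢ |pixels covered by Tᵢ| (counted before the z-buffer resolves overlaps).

T0:
  2·area = 50  (B↔C swapped to make it positive)
  edge (3, 15)→(4, 6): d=(1,-9) top-left  bias=+0
  edge (4, 6)→(8, 20): d=(4,14) right/bottom  bias=-1
  edge (8, 20)→(3, 15): d=(-5,-5) top-left  bias=+0
    (2,5)@(5, 11): e=[14,6,30] → █
    (3,5)@(7, 11): e=[32,-22,40] → ·
    (0,6)@(1, 13): e=[-20,70,0] → ·  [on edge]
    (2,6)@(5, 13): e=[16,14,20] → █
    (3,6)@(7, 13): e=[34,-14,30] → ·
    (1,7)@(3, 15): e=[0,50,0] → █  [on edge]
    (3,7)@(7, 15): e=[36,-6,20] → ·
    (1,8)@(3, 17): e=[2,58,-10] → ·
    (2,8)@(5, 17): e=[20,30,0] → █  [on edge]
    (3,8)@(7, 17): e=[38,2,10] → █
    (4,8)@(9, 17): e=[56,-26,20] → ·
    (2,9)@(5, 19): e=[22,38,-10] → ·
    (3,9)@(7, 19): e=[40,10,0] → █  [on edge]
    (4,10)@(9, 21): e=[60,-10,0] → ·  [on edge]
  covered (7 px):
    · · · · · · ·
    · · · · · · ·
    · · · · · · ·
    · · · · · · ·
    · · · · · · ·
    · · █ · · · ·
    · · █ · · · ·
    · █ █ · · · ·
    · · █ █ · · ·
    · · · █ · · ·
    · · · · · · ·
T1:
  2·area = 64
  edge (12, 2)→(14, 16): d=(2,14) right/bottom  bias=-1
  edge (14, 16)→(9, 13): d=(-5,-3) top-left  bias=+0
  edge (9, 13)→(12, 2): d=(3,-11) top-left  bias=+0
    (5,3)@(11, 7): e=[24,36,4] → █
    (6,3)@(13, 7): e=[-4,42,26] → ·
    (5,4)@(11, 9): e=[28,26,10] → █
    (6,4)@(13, 9): e=[0,32,32] → ·  [on edge]
    (5,5)@(11, 11): e=[32,16,16] → █
    (6,5)@(13, 11): e=[4,22,38] → █
    (4,6)@(9, 13): e=[64,0,0] → █  [on edge]
    (4,7)@(9, 15): e=[68,-10,6] → ·
    (5,7)@(11, 15): e=[40,-4,28] → ·
    (6,7)@(13, 15): e=[12,2,50] → █
    (6,8)@(13, 17): e=[16,-8,56] → ·
  covered (8 px):
    · · · · · · ·
    · · · · · · ·
    · · · · · · ·
    · · · · · █ ·
    · · · · · █ ·
    · · · · · █ █
    · · · · █ █ █
    · · · · · · █
    · · · · · · ·
    · · · · · · ·
    · · · · · · ·

Result: 15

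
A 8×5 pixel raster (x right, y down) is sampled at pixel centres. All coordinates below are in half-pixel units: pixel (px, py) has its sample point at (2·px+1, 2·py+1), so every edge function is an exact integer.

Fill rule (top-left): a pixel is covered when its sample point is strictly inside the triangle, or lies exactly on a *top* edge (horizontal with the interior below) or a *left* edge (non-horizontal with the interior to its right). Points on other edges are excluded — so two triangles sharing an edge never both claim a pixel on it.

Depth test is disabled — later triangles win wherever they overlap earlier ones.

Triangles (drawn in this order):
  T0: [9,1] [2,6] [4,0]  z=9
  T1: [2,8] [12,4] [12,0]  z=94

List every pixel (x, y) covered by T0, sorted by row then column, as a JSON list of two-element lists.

T0:
  2·area = 32
  edge (9, 1)→(2, 6): d=(-7,5) right/bottom  bias=-1
  edge (2, 6)→(4, 0): d=(2,-6) top-left  bias=+0
  edge (4, 0)→(9, 1): d=(5,1) right/bottom  bias=-1
    (2,0)@(5, 1): e=[20,8,4] → #
    (3,0)@(7, 1): e=[10,20,2] → #
    (4,0)@(9, 1): e=[0,32,0] → ·  [on edge]
    (1,1)@(3, 3): e=[16,0,16] → #  [on edge]
    (3,1)@(7, 3): e=[-4,24,12] → ·
    (1,2)@(3, 5): e=[2,4,26] → #
    (2,2)@(5, 5): e=[-8,16,24] → ·
    (1,3)@(3, 7): e=[-12,8,36] → ·
    (0,4)@(1, 9): e=[-16,0,48] → ·  [on edge]
  covered (5 px):
    · · # # · · · ·
    · # # · · · · ·
    · # · · · · · ·
    · · · · · · · ·
    · · · · · · · ·
T1:
  2·area = 40  (B↔C swapped to make it positive)
  edge (2, 8)→(12, 0): d=(10,-8) top-left  bias=+0
  edge (12, 0)→(12, 4): d=(0,4) right/bottom  bias=-1
  edge (12, 4)→(2, 8): d=(-10,4) right/bottom  bias=-1
    (5,0)@(11, 1): e=[2,4,34] → #
    (6,0)@(13, 1): e=[18,-4,26] → ·
    (4,1)@(9, 3): e=[6,12,22] → #
    (6,1)@(13, 3): e=[38,-4,6] → ·
    (3,2)@(7, 5): e=[10,20,10] → #
    (5,2)@(11, 5): e=[42,4,-6] → ·
    (3,3)@(7, 7): e=[30,20,-10] → ·
    (4,3)@(9, 7): e=[46,12,-18] → ·
  covered (5 px):
    · · · · · # · ·
    · · · · # # · ·
    · · · # # · · ·
    · · · · · · · ·
    · · · · · · · ·

Result: [[2,0],[3,0],[1,1],[2,1],[1,2]]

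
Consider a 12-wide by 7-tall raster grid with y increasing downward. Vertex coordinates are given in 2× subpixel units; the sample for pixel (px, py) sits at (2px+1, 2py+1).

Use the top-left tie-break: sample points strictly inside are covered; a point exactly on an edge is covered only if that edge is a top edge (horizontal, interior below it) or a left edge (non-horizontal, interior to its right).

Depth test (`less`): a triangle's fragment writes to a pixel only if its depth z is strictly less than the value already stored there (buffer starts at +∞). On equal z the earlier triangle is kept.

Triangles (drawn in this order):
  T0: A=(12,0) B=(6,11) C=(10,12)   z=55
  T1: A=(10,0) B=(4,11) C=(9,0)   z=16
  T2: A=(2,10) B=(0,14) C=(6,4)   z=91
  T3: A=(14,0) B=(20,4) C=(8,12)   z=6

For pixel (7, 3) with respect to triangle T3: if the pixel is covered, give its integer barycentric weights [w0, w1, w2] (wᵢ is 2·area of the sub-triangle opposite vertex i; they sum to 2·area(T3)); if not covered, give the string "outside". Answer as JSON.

T0:
  2·area = 50  (B↔C swapped to make it positive)
  edge (12, 0)→(10, 12): d=(-2,12) right/bottom  bias=-1
  edge (10, 12)→(6, 11): d=(-4,-1) top-left  bias=+0
  edge (6, 11)→(12, 0): d=(6,-11) top-left  bias=+0
    (5,1)@(11, 3): e=[6,37,7] → X
    (6,1)@(13, 3): e=[-18,39,29] → .
    (5,2)@(11, 5): e=[2,29,19] → X
    (6,2)@(13, 5): e=[-22,31,41] → .
    (4,3)@(9, 7): e=[22,19,9] → X
    (5,3)@(11, 7): e=[-2,21,31] → .
    (4,4)@(9, 9): e=[18,11,21] → X
    (5,4)@(11, 9): e=[-6,13,43] → .
    (3,5)@(7, 11): e=[38,1,11] → X
    (5,5)@(11, 11): e=[-10,5,55] → .
    (3,6)@(7, 13): e=[34,-7,23] → .
    (4,6)@(9, 13): e=[10,-5,45] → .
  covered (6 px):
    . . . . . . . . . . . .
    . . . . . X . . . . . .
    . . . . . X . . . . . .
    . . . . X . . . . . . .
    . . . . X . . . . . . .
    . . . X X . . . . . . .
    . . . . . . . . . . . .
T1:
  2·area = 11
  edge (10, 0)→(4, 11): d=(-6,11) right/bottom  bias=-1
  edge (4, 11)→(9, 0): d=(5,-11) top-left  bias=+0
  edge (9, 0)→(10, 0): d=(1,0) top-left  bias=+0
    (4,0)@(9, 1): e=[5,5,1] → X
    (5,0)@(11, 1): e=[-17,27,1] → .
    (4,1)@(9, 3): e=[-7,15,3] → .
    (3,2)@(7, 5): e=[3,3,5] → X
    (4,2)@(9, 5): e=[-19,25,5] → .
    (3,3)@(7, 7): e=[-9,13,7] → .
    (2,4)@(5, 9): e=[1,1,9] → X
    (3,4)@(7, 9): e=[-21,23,9] → .
    (2,5)@(5, 11): e=[-11,11,11] → .
  covered (3 px):
    . . . . X . . . . . . .
    . . . . . . . . . . . .
    . . . X . . . . . . . .
    . . . . . . . . . . . .
    . . X . . . . . . . . .
    . . . . . . . . . . . .
    . . . . . . . . . . . .
T2:
  2·area = 4  (B↔C swapped to make it positive)
  edge (2, 10)→(6, 4): d=(4,-6) top-left  bias=+0
  edge (6, 4)→(0, 14): d=(-6,10) right/bottom  bias=-1
  edge (0, 14)→(2, 10): d=(2,-4) top-left  bias=+0
    (1,4)@(3, 9): e=[2,0,2] → .  [on edge]
  covered (0 px):
    . . . . . . . . . . . .
    . . . . . . . . . . . .
    . . . . . . . . . . . .
    . . . . . . . . . . . .
    . . . . . . . . . . . .
    . . . . . . . . . . . .
    . . . . . . . . . . . .
T3:
  2·area = 96
  edge (14, 0)→(20, 4): d=(6,4) right/bottom  bias=-1
  edge (20, 4)→(8, 12): d=(-12,8) right/bottom  bias=-1
  edge (8, 12)→(14, 0): d=(6,-12) top-left  bias=+0
    (7,0)@(15, 1): e=[2,76,18] → X
    (8,0)@(17, 1): e=[-6,60,42] → .
    (6,1)@(13, 3): e=[22,68,6] → X
    (8,1)@(17, 3): e=[6,36,54] → X
    (9,1)@(19, 3): e=[-2,20,78] → .
    (6,2)@(13, 5): e=[34,44,18] → X
    (9,2)@(19, 5): e=[10,-4,90] → .
    (5,3)@(11, 7): e=[54,36,6] → X
    (8,3)@(17, 7): e=[30,-12,78] → .
    (5,4)@(11, 9): e=[66,12,18] → X
    (6,4)@(13, 9): e=[58,-4,42] → .
    (7,4)@(15, 9): e=[50,-20,66] → .
  covered (12 px):
    . . . . . . . X . . . .
    . . . . . . X X X . . .
    . . . . . . X X X . . .
    . . . . . X X X . . . .
    . . . . . X . . . . . .
    . . . . X . . . . . . .
    . . . . . . . . . . . .

Final: [4,54,38]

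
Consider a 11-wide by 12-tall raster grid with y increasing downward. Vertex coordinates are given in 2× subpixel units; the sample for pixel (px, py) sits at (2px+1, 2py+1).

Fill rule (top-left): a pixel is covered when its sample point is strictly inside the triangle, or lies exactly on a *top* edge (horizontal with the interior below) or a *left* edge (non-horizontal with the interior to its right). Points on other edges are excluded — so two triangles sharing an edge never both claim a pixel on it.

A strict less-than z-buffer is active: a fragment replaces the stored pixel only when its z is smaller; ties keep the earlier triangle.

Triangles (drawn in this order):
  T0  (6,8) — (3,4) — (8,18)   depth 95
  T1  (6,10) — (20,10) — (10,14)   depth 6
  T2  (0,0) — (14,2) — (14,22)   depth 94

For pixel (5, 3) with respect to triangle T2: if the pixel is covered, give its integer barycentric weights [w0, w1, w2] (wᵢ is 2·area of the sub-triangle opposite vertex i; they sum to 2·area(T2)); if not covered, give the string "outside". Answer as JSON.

T0:
  2·area = 22  (B↔C swapped to make it positive)
  edge (6, 8)→(8, 18): d=(2,10) right/bottom  bias=-1
  edge (8, 18)→(3, 4): d=(-5,-14) top-left  bias=+0
  edge (3, 4)→(6, 8): d=(3,4) right/bottom  bias=-1
    (2,1)@(5, 3): e=[0,33,-11] → ·  [on edge]
    (2,3)@(5, 7): e=[8,13,1] → #
    (3,3)@(7, 7): e=[-12,41,-7] → ·
    (2,4)@(5, 9): e=[12,3,7] → #
    (3,4)@(7, 9): e=[-8,31,-1] → ·
    (2,5)@(5, 11): e=[16,-7,13] → ·
    (3,6)@(7, 13): e=[0,11,11] → ·  [on edge]
    (3,7)@(7, 15): e=[4,1,17] → #
    (4,7)@(9, 15): e=[-16,29,9] → ·
    (3,8)@(7, 17): e=[8,-9,23] → ·
    (4,11)@(9, 23): e=[0,-11,33] → ·  [on edge]
  covered (3 px):
    · · · · · · · · · · ·
    · · · · · · · · · · ·
    · · · · · · · · · · ·
    · · # · · · · · · · ·
    · · # · · · · · · · ·
    · · · · · · · · · · ·
    · · · · · · · · · · ·
    · · · # · · · · · · ·
    · · · · · · · · · · ·
    · · · · · · · · · · ·
    · · · · · · · · · · ·
    · · · · · · · · · · ·
T1:
  2·area = 56
  edge (6, 10)→(20, 10): d=(14,0) top-left  bias=+0
  edge (20, 10)→(10, 14): d=(-10,4) right/bottom  bias=-1
  edge (10, 14)→(6, 10): d=(-4,-4) top-left  bias=+0
    (0,2)@(1, 5): e=[-70,126,0] → ·  [on edge]
    (1,3)@(3, 7): e=[-42,98,0] → ·  [on edge]
    (2,4)@(5, 9): e=[-14,70,0] → ·  [on edge]
    (3,5)@(7, 11): e=[14,42,0] → #  [on edge]
    (4,5)@(9, 11): e=[14,34,8] → #
    (5,5)@(11, 11): e=[14,26,16] → #
    (6,5)@(13, 11): e=[14,18,24] → #
    (7,5)@(15, 11): e=[14,10,32] → #
    (8,5)@(17, 11): e=[14,2,40] → #
    (9,5)@(19, 11): e=[14,-6,48] → ·
    (3,6)@(7, 13): e=[42,22,-8] → ·
    (4,6)@(9, 13): e=[42,14,0] → #  [on edge]
    (5,7)@(11, 15): e=[70,-14,0] → ·  [on edge]
    (6,8)@(13, 17): e=[98,-42,0] → ·  [on edge]
    (7,9)@(15, 19): e=[126,-70,0] → ·  [on edge]
    (8,10)@(17, 21): e=[154,-98,0] → ·  [on edge]
    (9,11)@(19, 23): e=[182,-126,0] → ·  [on edge]
  covered (8 px):
    · · · · · · · · · · ·
    · · · · · · · · · · ·
    · · · · · · · · · · ·
    · · · · · · · · · · ·
    · · · · · · · · · · ·
    · · · # # # # # # · ·
    · · · · # # · · · · ·
    · · · · · · · · · · ·
    · · · · · · · · · · ·
    · · · · · · · · · · ·
    · · · · · · · · · · ·
    · · · · · · · · · · ·
T2:
  2·area = 280
  edge (0, 0)→(14, 2): d=(14,2) right/bottom  bias=-1
  edge (14, 2)→(14, 22): d=(0,20) right/bottom  bias=-1
  edge (14, 22)→(0, 0): d=(-14,-22) top-left  bias=+0
    (0,0)@(1, 1): e=[12,260,8] → #
    (1,0)@(3, 1): e=[8,220,52] → #
    (2,0)@(5, 1): e=[4,180,96] → #
    (3,0)@(7, 1): e=[0,140,140] → ·  [on edge]
    (0,1)@(1, 3): e=[40,260,-20] → ·
    (1,1)@(3, 3): e=[36,220,24] → #
    (3,1)@(7, 3): e=[28,140,112] → #
    (4,1)@(9, 3): e=[24,100,156] → #
    (5,1)@(11, 3): e=[20,60,200] → #
    (6,1)@(13, 3): e=[16,20,244] → #
    (7,1)@(15, 3): e=[12,-20,288] → ·
    (10,1)@(21, 3): e=[0,-140,420] → ·  [on edge]
    (3,5)@(7, 11): e=[140,140,0] → #  [on edge]
  covered (35 px):
    # # # · · · · · · · ·
    · # # # # # # · · · ·
    · · # # # # # · · · ·
    · · # # # # # · · · ·
    · · · # # # # · · · ·
    · · · # # # # · · · ·
    · · · · # # # · · · ·
    · · · · · # # · · · ·
    · · · · · # # · · · ·
    · · · · · · # · · · ·
    · · · · · · · · · · ·
    · · · · · · · · · · ·

Answer: [60,144,76]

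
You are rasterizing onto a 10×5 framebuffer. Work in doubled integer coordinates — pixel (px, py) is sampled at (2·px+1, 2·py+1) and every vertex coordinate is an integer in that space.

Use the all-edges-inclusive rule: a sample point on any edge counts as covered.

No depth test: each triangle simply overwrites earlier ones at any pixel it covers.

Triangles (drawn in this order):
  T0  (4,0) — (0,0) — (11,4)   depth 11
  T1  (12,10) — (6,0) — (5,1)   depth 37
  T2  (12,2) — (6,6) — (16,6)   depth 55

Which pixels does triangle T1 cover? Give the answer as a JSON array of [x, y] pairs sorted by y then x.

T0:
  2·area = 16  (B↔C swapped to make it positive)
  edge (4, 0)→(11, 4): d=(7,4) inclusive
  edge (11, 4)→(0, 0): d=(-11,-4) inclusive
  edge (0, 0)→(4, 0): d=(4,0) inclusive
    (1,0)@(3, 1): e=[11,1,4] → #
    (2,0)@(5, 1): e=[3,9,4] → #
    (3,0)@(7, 1): e=[-5,17,4] → ·
    (1,1)@(3, 3): e=[25,-21,12] → ·
    (2,1)@(5, 3): e=[17,-13,12] → ·
    (4,1)@(9, 3): e=[1,3,12] → #
    (5,1)@(11, 3): e=[-7,11,12] → ·
    (4,2)@(9, 5): e=[15,-19,20] → ·
  covered (3 px):
    · # # · · · · · · ·
    · · · · # · · · · ·
    · · · · · · · · · ·
    · · · · · · · · · ·
    · · · · · · · · · ·
T1:
  2·area = 16  (B↔C swapped to make it positive)
  edge (12, 10)→(5, 1): d=(-7,-9) inclusive
  edge (5, 1)→(6, 0): d=(1,-1) inclusive
  edge (6, 0)→(12, 10): d=(6,10) inclusive
    (2,0)@(5, 1): e=[0,0,16] → #  [on edge]
    (3,0)@(7, 1): e=[18,2,-4] → ·
    (1,1)@(3, 3): e=[-32,0,48] → ·  [on edge]
    (2,1)@(5, 3): e=[-14,2,28] → ·
    (3,1)@(7, 3): e=[4,4,8] → #
    (4,1)@(9, 3): e=[22,6,-12] → ·
    (0,2)@(1, 5): e=[-64,0,80] → ·  [on edge]
    (3,2)@(7, 5): e=[-10,6,20] → ·
    (4,2)@(9, 5): e=[8,8,0] → #  [on edge]
    (5,2)@(11, 5): e=[26,10,-20] → ·
    (4,3)@(9, 7): e=[-6,10,12] → ·
  covered (3 px):
    · · # · · · · · · ·
    · · · # · · · · · ·
    · · · · # · · · · ·
    · · · · · · · · · ·
    · · · · · · · · · ·
T2:
  2·area = 40  (B↔C swapped to make it positive)
  edge (12, 2)→(16, 6): d=(4,4) inclusive
  edge (16, 6)→(6, 6): d=(-10,0) inclusive
  edge (6, 6)→(12, 2): d=(6,-4) inclusive
    (5,0)@(11, 1): e=[0,50,-10] → ·  [on edge]
    (5,1)@(11, 3): e=[8,30,2] → #
    (6,1)@(13, 3): e=[0,30,10] → #  [on edge]
    (7,1)@(15, 3): e=[-8,30,18] → ·
    (4,2)@(9, 5): e=[24,10,6] → #
    (7,2)@(15, 5): e=[0,10,30] → #  [on edge]
    (8,2)@(17, 5): e=[-8,10,38] → ·
    (4,3)@(9, 7): e=[32,-10,18] → ·
    (5,3)@(11, 7): e=[24,-10,26] → ·
    (6,3)@(13, 7): e=[16,-10,34] → ·
    (7,3)@(15, 7): e=[8,-10,42] → ·
    (8,3)@(17, 7): e=[0,-10,50] → ·  [on edge]
    (9,4)@(19, 9): e=[0,-30,70] → ·  [on edge]
  covered (6 px):
    · · · · · · · · · ·
    · · · · · # # · · ·
    · · · · # # # # · ·
    · · · · · · · · · ·
    · · · · · · · · · ·

Answer: [[2,0],[3,1],[4,2]]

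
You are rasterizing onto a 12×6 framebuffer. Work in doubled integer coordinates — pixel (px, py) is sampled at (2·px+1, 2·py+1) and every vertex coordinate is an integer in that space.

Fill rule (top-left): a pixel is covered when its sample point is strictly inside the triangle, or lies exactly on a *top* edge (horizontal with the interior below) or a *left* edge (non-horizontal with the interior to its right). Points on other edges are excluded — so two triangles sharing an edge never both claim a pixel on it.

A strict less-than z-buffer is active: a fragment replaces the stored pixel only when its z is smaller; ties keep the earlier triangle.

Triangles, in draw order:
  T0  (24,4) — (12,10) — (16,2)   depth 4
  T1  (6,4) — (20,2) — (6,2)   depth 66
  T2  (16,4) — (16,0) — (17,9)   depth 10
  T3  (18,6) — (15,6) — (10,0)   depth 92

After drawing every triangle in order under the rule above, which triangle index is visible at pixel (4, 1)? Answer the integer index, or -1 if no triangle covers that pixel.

T0:
  2·area = 72
  edge (24, 4)→(12, 10): d=(-12,6) right/bottom  bias=-1
  edge (12, 10)→(16, 2): d=(4,-8) top-left  bias=+0
  edge (16, 2)→(24, 4): d=(8,2) right/bottom  bias=-1
    (8,1)@(17, 3): e=[54,12,6] → █
    (9,1)@(19, 3): e=[42,28,2] → █
    (10,1)@(21, 3): e=[30,44,-2] → ·
    (7,2)@(15, 5): e=[42,4,26] → █
    (10,2)@(21, 5): e=[6,52,14] → █
    (11,2)@(23, 5): e=[-6,68,10] → ·
    (7,3)@(15, 7): e=[18,12,42] → █
    (9,3)@(19, 7): e=[-6,44,34] → ·
    (10,3)@(21, 7): e=[-18,60,30] → ·
    (6,4)@(13, 9): e=[6,4,62] → █
    (7,4)@(15, 9): e=[-6,20,58] → ·
    (8,4)@(17, 9): e=[-18,36,54] → ·
  covered (9 px):
    · · · · · · · · · · · ·
    · · · · · · · · █ █ · ·
    · · · · · · · █ █ █ █ ·
    · · · · · · · █ █ · · ·
    · · · · · · █ · · · · ·
    · · · · · · · · · · · ·
T1:
  2·area = 28  (B↔C swapped to make it positive)
  edge (6, 4)→(6, 2): d=(0,-2) top-left  bias=+0
  edge (6, 2)→(20, 2): d=(14,0) top-left  bias=+0
  edge (20, 2)→(6, 4): d=(-14,2) right/bottom  bias=-1
    (3,1)@(7, 3): e=[2,14,12] → █
    (4,1)@(9, 3): e=[6,14,8] → █
    (5,1)@(11, 3): e=[10,14,4] → █
    (6,1)@(13, 3): e=[14,14,0] → ·  [on edge]
    (3,2)@(7, 5): e=[2,42,-16] → ·
    (4,2)@(9, 5): e=[6,42,-20] → ·
    (5,2)@(11, 5): e=[10,42,-24] → ·
  covered (3 px):
    · · · · · · · · · · · ·
    · · · █ █ █ · · · · · ·
    · · · · · · · · · · · ·
    · · · · · · · · · · · ·
    · · · · · · · · · · · ·
    · · · · · · · · · · · ·
T2:
  2·area = 4
  edge (16, 4)→(16, 0): d=(0,-4) top-left  bias=+0
  edge (16, 0)→(17, 9): d=(1,9) right/bottom  bias=-1
  edge (17, 9)→(16, 4): d=(-1,-5) top-left  bias=+0
    (8,4)@(17, 9): e=[4,0,0] → ·  [on edge]
  covered (0 px):
    · · · · · · · · · · · ·
    · · · · · · · · · · · ·
    · · · · · · · · · · · ·
    · · · · · · · · · · · ·
    · · · · · · · · · · · ·
    · · · · · · · · · · · ·
T3:
  2·area = 18
  edge (18, 6)→(15, 6): d=(-3,0) right/bottom  bias=-1
  edge (15, 6)→(10, 0): d=(-5,-6) top-left  bias=+0
  edge (10, 0)→(18, 6): d=(8,6) right/bottom  bias=-1
    (5,0)@(11, 1): e=[15,1,2] → █
    (6,0)@(13, 1): e=[15,13,-10] → ·
    (5,1)@(11, 3): e=[9,-9,18] → ·
    (6,1)@(13, 3): e=[9,3,6] → █
    (7,1)@(15, 3): e=[9,15,-6] → ·
    (6,2)@(13, 5): e=[3,-7,22] → ·
    (7,2)@(15, 5): e=[3,5,10] → █
    (8,2)@(17, 5): e=[3,17,-2] → ·
    (7,3)@(15, 7): e=[-3,-5,26] → ·
  covered (3 px):
    · · · · · █ · · · · · ·
    · · · · · · █ · · · · ·
    · · · · · · · █ · · · ·
    · · · · · · · · · · · ·
    · · · · · · · · · · · ·
    · · · · · · · · · · · ·

Z-buffer (winner per pixel, '.' = empty):
  . . . . . 3 . . . . . .
  . . . 1 1 1 3 . 0 0 . .
  . . . . . . . 0 0 0 0 .
  . . . . . . . 0 0 . . .
  . . . . . . 0 . . . . .
  . . . . . . . . . . . .

Result: 1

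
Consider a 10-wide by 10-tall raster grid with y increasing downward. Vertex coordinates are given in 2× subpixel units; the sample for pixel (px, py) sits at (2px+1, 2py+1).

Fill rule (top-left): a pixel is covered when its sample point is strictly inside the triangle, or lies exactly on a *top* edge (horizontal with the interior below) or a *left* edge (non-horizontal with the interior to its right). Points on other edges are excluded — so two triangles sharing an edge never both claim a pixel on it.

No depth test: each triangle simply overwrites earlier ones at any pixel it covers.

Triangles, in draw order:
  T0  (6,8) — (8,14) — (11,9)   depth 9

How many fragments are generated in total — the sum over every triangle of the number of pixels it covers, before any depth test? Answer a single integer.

T0:
  2·area = 28  (B↔C swapped to make it positive)
  edge (6, 8)→(11, 9): d=(5,1) right/bottom  bias=-1
  edge (11, 9)→(8, 14): d=(-3,5) right/bottom  bias=-1
  edge (8, 14)→(6, 8): d=(-2,-6) top-left  bias=+0
    (2,2)@(5, 5): e=[-14,42,0] → .  [on edge]
    (0,3)@(1, 7): e=[0,56,-28] → .  [on edge]
    (3,4)@(7, 9): e=[4,20,4] → X
    (4,4)@(9, 9): e=[2,10,16] → X
    (5,4)@(11, 9): e=[0,0,28] → .  [on edge]
    (3,5)@(7, 11): e=[14,14,0] → X  [on edge]
    (5,5)@(11, 11): e=[10,-6,24] → .
    (3,6)@(7, 13): e=[24,8,-4] → .
    (4,6)@(9, 13): e=[22,-2,8] → .
    (4,8)@(9, 17): e=[42,-14,0] → .  [on edge]
    (2,9)@(5, 19): e=[56,0,-28] → .  [on edge]
  covered (4 px):
    . . . . . . . . . .
    . . . . . . . . . .
    . . . . . . . . . .
    . . . . . . . . . .
    . . . X X . . . . .
    . . . X X . . . . .
    . . . . . . . . . .
    . . . . . . . . . .
    . . . . . . . . . .
    . . . . . . . . . .

Result: 4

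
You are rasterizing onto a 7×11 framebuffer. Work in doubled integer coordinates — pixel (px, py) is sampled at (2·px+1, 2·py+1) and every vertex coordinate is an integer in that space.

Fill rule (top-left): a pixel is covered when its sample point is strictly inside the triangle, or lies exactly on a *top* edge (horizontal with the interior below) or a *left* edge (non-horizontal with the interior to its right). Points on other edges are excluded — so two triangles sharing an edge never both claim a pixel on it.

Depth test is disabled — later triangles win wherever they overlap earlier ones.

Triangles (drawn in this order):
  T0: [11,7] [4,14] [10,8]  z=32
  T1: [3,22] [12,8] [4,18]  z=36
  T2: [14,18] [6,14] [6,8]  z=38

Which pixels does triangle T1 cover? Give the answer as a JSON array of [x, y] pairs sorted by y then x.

T0:
  degenerate (2·area = 0) — covers nothing
T1:
  2·area = 22  (B↔C swapped to make it positive)
  edge (3, 22)→(4, 18): d=(1,-4) top-left  bias=+0
  edge (4, 18)→(12, 8): d=(8,-10) top-left  bias=+0
  edge (12, 8)→(3, 22): d=(-9,14) right/bottom  bias=-1
    (3,7)@(7, 15): e=[9,6,7] → █
    (4,7)@(9, 15): e=[17,26,-21] → ·
    (2,8)@(5, 17): e=[3,2,17] → █
    (3,8)@(7, 17): e=[11,22,-11] → ·
    (2,9)@(5, 19): e=[5,18,-1] → ·
  covered (2 px):
    · · · · · · ·
    · · · · · · ·
    · · · · · · ·
    · · · · · · ·
    · · · · · · ·
    · · · · · · ·
    · · · · · · ·
    · · · █ · · ·
    · · █ · · · ·
    · · · · · · ·
    · · · · · · ·
T2:
  2·area = 48
  edge (14, 18)→(6, 14): d=(-8,-4) top-left  bias=+0
  edge (6, 14)→(6, 8): d=(0,-6) top-left  bias=+0
  edge (6, 8)→(14, 18): d=(8,10) right/bottom  bias=-1
    (3,5)@(7, 11): e=[28,6,14] → █
    (4,5)@(9, 11): e=[36,18,-6] → ·
    (3,6)@(7, 13): e=[12,6,30] → █
    (4,6)@(9, 13): e=[20,18,10] → █
    (5,6)@(11, 13): e=[28,30,-10] → ·
    (3,7)@(7, 15): e=[-4,6,46] → ·
    (4,7)@(9, 15): e=[4,18,26] → █
    (5,7)@(11, 15): e=[12,30,6] → █
    (6,7)@(13, 15): e=[20,42,-14] → ·
    (4,8)@(9, 17): e=[-12,18,42] → ·
    (5,8)@(11, 17): e=[-4,30,22] → ·
    (6,8)@(13, 17): e=[4,42,2] → █
  covered (6 px):
    · · · · · · ·
    · · · · · · ·
    · · · · · · ·
    · · · · · · ·
    · · · · · · ·
    · · · █ · · ·
    · · · █ █ · ·
    · · · · █ █ ·
    · · · · · · █
    · · · · · · ·
    · · · · · · ·

Final: [[3,7],[2,8]]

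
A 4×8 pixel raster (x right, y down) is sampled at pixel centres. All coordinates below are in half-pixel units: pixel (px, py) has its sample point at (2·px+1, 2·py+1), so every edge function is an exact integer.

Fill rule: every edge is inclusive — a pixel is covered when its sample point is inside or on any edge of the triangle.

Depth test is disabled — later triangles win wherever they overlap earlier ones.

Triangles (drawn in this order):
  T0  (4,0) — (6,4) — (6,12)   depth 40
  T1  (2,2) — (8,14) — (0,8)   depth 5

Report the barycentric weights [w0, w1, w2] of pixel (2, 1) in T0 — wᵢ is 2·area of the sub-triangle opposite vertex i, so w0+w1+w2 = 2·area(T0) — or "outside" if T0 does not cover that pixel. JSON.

T0:
  2·area = 16
  edge (4, 0)→(6, 4): d=(2,4) inclusive
  edge (6, 4)→(6, 12): d=(0,8) inclusive
  edge (6, 12)→(4, 0): d=(-2,-12) inclusive
    (2,1)@(5, 3): e=[2,8,6] → X
    (3,1)@(7, 3): e=[-6,-8,30] → .
    (2,2)@(5, 5): e=[6,8,2] → X
    (3,2)@(7, 5): e=[-2,-8,26] → .
    (2,3)@(5, 7): e=[10,8,-2] → .
  covered (2 px):
    . . . .
    . . X .
    . . X .
    . . . .
    . . . .
    . . . .
    . . . .
    . . . .
T1:
  2·area = 60
  edge (2, 2)→(8, 14): d=(6,12) inclusive
  edge (8, 14)→(0, 8): d=(-8,-6) inclusive
  edge (0, 8)→(2, 2): d=(2,-6) inclusive
    (0,2)@(1, 5): e=[30,30,0] → X  [on edge]
    (1,2)@(3, 5): e=[6,42,12] → X
    (2,2)@(5, 5): e=[-18,54,24] → .
    (0,3)@(1, 7): e=[42,14,4] → X
    (2,3)@(5, 7): e=[-6,38,28] → .
    (0,4)@(1, 9): e=[54,-2,8] → .
    (1,4)@(3, 9): e=[30,10,20] → X
    (2,4)@(5, 9): e=[6,22,32] → X
    (3,4)@(7, 9): e=[-18,34,44] → .
    (1,5)@(3, 11): e=[42,-6,24] → .
    (2,5)@(5, 11): e=[18,6,36] → X
    (3,5)@(7, 11): e=[-6,18,48] → .
  covered (8 px):
    . . . .
    . . . .
    X X . .
    X X . .
    . X X .
    . . X .
    . . . X
    . . . .

Final: [8,6,2]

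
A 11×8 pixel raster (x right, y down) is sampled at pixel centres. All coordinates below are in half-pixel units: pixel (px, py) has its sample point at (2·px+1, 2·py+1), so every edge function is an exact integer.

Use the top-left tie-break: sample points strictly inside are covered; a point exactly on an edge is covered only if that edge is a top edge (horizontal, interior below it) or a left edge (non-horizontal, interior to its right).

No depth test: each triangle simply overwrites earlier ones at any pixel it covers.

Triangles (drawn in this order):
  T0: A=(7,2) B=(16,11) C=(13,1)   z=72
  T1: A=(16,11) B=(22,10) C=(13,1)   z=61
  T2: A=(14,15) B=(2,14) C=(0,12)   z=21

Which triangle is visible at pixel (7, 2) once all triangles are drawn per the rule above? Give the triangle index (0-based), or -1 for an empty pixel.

T0:
  2·area = 63  (B↔C swapped to make it positive)
  edge (7, 2)→(13, 1): d=(6,-1) top-left  bias=+0
  edge (13, 1)→(16, 11): d=(3,10) right/bottom  bias=-1
  edge (16, 11)→(7, 2): d=(-9,-9) top-left  bias=+0
    (6,0)@(13, 1): e=[0,0,63] → ·  [on edge]
    (0,1)@(1, 3): e=[0,126,-63] → ·  [on edge]
    (4,1)@(9, 3): e=[8,46,9] → #
    (5,1)@(11, 3): e=[10,26,27] → #
    (6,1)@(13, 3): e=[12,6,45] → #
    (7,1)@(15, 3): e=[14,-14,63] → ·
    (4,2)@(9, 5): e=[20,52,-9] → ·
    (5,2)@(11, 5): e=[22,32,9] → #
    (7,2)@(15, 5): e=[26,-8,45] → ·
    (5,3)@(11, 7): e=[34,38,-9] → ·
    (6,3)@(13, 7): e=[36,18,9] → #
    (7,3)@(15, 7): e=[38,-2,27] → ·
  covered (7 px):
    · · · · · · · · · · ·
    · · · · # # # · · · ·
    · · · · · # # · · · ·
    · · · · · · # · · · ·
    · · · · · · · # · · ·
    · · · · · · · · · · ·
    · · · · · · · · · · ·
    · · · · · · · · · · ·
T1:
  2·area = 63  (B↔C swapped to make it positive)
  edge (16, 11)→(13, 1): d=(-3,-10) top-left  bias=+0
  edge (13, 1)→(22, 10): d=(9,9) right/bottom  bias=-1
  edge (22, 10)→(16, 11): d=(-6,1) right/bottom  bias=-1
    (6,0)@(13, 1): e=[0,0,63] → ·  [on edge]
    (7,1)@(15, 3): e=[14,0,49] → ·  [on edge]
    (7,2)@(15, 5): e=[8,18,37] → #
    (8,2)@(17, 5): e=[28,0,35] → ·  [on edge]
    (7,3)@(15, 7): e=[2,36,25] → #
    (8,3)@(17, 7): e=[22,18,23] → #
    (9,3)@(19, 7): e=[42,0,21] → ·  [on edge]
    (7,4)@(15, 9): e=[-4,54,13] → ·
    (8,4)@(17, 9): e=[16,36,11] → #
    (9,4)@(19, 9): e=[36,18,9] → #
    (10,4)@(21, 9): e=[56,0,7] → ·  [on edge]
    (8,5)@(17, 11): e=[10,54,-1] → ·
  covered (5 px):
    · · · · · · · · · · ·
    · · · · · · · · · · ·
    · · · · · · · # · · ·
    · · · · · · · # # · ·
    · · · · · · · · # # ·
    · · · · · · · · · · ·
    · · · · · · · · · · ·
    · · · · · · · · · · ·
T2:
  2·area = 22
  edge (14, 15)→(2, 14): d=(-12,-1) top-left  bias=+0
  edge (2, 14)→(0, 12): d=(-2,-2) top-left  bias=+0
  edge (0, 12)→(14, 15): d=(14,3) right/bottom  bias=-1
    (0,6)@(1, 13): e=[11,0,11] → #  [on edge]
    (1,6)@(3, 13): e=[13,4,5] → #
    (2,6)@(5, 13): e=[15,8,-1] → ·
    (0,7)@(1, 15): e=[-13,-4,39] → ·
    (1,7)@(3, 15): e=[-11,0,33] → ·  [on edge]
  covered (2 px):
    · · · · · · · · · · ·
    · · · · · · · · · · ·
    · · · · · · · · · · ·
    · · · · · · · · · · ·
    · · · · · · · · · · ·
    · · · · · · · · · · ·
    # # · · · · · · · · ·
    · · · · · · · · · · ·

Z-buffer (winner per pixel, '.' = empty):
  . . . . . . . . . . .
  . . . . 0 0 0 . . . .
  . . . . . 0 0 1 . . .
  . . . . . . 0 1 1 . .
  . . . . . . . 0 1 1 .
  . . . . . . . . . . .
  2 2 . . . . . . . . .
  . . . . . . . . . . .

Final: 1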